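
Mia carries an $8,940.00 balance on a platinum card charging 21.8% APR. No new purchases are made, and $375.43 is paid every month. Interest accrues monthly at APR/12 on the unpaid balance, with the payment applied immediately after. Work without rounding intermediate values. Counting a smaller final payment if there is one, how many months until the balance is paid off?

Monthly rate r = 21.8%/12 = 1.81667% = 0.0181667.
Recurrence: B ← B·(1+r) − $375.43.
Month 1: interest $162.41; balance after payment $8,726.98.
Month 2: interest $158.54; balance after payment $8,510.09.
Closed form: n = −ln(1 − rB₀/P)/ln(1+r) = −ln(0.5674)/ln(1.01817) ≈ 31.476, so the balance reaches zero during payment 32.

32 payments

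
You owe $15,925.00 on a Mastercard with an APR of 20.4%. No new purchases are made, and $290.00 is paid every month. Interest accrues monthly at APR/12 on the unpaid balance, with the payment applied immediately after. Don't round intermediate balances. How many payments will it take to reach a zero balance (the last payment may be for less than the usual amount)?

161 payments

Monthly rate r = 20.4%/12 = 1.7% = 0.017.
Recurrence: B ← B·(1+r) − $290.00.
Month 1: interest $270.72; balance after payment $15,905.73.
Month 2: interest $270.40; balance after payment $15,886.12.
Closed form: n = −ln(1 − rB₀/P)/ln(1+r) = −ln(0.066466)/ln(1.017) ≈ 160.827, so the balance reaches zero during payment 161.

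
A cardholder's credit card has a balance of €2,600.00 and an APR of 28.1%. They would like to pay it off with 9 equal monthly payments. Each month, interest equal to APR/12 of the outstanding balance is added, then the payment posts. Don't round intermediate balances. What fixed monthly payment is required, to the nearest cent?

Monthly rate r = 28.1%/12 = 2.34167% = 0.0234167.
Level-payment amortization: P = B₀·r / (1 − (1+r)^(−n)) = 2600.00·0.0234167 / (1 − 1.02342^(−9)).
Denominator 1 − (1+r)^(−9) = 0.188053092.
P = 60.8833 / 0.188053092 ≈ 323.76.

€323.76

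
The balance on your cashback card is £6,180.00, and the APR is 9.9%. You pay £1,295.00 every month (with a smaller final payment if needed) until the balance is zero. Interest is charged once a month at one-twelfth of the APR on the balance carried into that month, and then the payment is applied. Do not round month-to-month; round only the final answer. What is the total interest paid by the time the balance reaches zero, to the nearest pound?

Monthly rate r = 9.9%/12 = 0.825% = 0.00825.
Payoff takes n = ⌈−ln(1 − rB₀/P)/ln(1+r)⌉ = ⌈4.889⌉ = 5 payments; the last is £1,151.44.
Total paid = 4·£1,295.00 + £1,151.44 = £6,331.44.
Total interest = total paid − principal = £6,331.44 − £6,180.00 = £151.44.

£151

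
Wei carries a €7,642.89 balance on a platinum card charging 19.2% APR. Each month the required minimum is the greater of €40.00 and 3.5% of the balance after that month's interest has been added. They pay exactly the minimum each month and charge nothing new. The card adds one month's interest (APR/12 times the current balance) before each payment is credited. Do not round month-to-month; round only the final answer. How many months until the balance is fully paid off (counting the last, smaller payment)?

Monthly rate r = 19.2%/12 = 1.6% = 0.016.
While 3.5% of the post-interest balance exceeds €40.00, each month B ← (B·(1+r))·(1 − 0.035), i.e. B shrinks by the factor (1+r)·0.965 = 0.98044.
This holds for months 1–97. Entering month 98 the balance is €1,124.86; 3.5% of the post-interest balance is now below €40.00, so the flat €40.00 minimum applies from here.
From month 98 a fixed €40.00 at rate r clears €1,124.86 in 38 more payments. Total: 97 + 38 = 135 months.

135 months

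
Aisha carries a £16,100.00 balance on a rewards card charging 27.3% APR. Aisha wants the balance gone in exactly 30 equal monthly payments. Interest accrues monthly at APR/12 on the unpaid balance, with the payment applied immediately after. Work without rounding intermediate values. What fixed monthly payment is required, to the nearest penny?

Monthly rate r = 27.3%/12 = 2.275% = 0.02275.
Level-payment amortization: P = B₀·r / (1 − (1+r)^(−n)) = 16100.00·0.02275 / (1 − 1.02275^(−30)).
Denominator 1 − (1+r)^(−30) = 0.490768389.
P = 366.275 / 0.490768389 ≈ 746.33.

£746.33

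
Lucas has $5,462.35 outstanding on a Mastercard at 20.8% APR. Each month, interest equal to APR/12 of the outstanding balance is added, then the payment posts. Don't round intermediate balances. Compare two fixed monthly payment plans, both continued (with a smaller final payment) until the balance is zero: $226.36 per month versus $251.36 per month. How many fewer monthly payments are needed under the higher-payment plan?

Monthly rate r = 20.8%/12 = 1.73333% = 0.0173333.
At $226.36/mo: n = ⌈−ln(1 − rB₀/P)/ln(1+r)⌉ = 32 payments (last $119.40); total interest = total paid − $5,462.35 = $1,674.21.
At $251.36/mo: 28 payments (last $127.72); total interest $1,452.09.
Payments saved = 32 − 28 = 4.

4 fewer payments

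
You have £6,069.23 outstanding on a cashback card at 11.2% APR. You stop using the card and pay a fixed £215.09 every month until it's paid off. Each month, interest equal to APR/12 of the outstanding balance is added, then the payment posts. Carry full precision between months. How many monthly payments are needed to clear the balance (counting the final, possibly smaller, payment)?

Monthly rate r = 11.2%/12 = 0.933333% = 0.00933333.
Recurrence: B ← B·(1+r) − £215.09.
Month 1: interest £56.65; balance after payment £5,910.79.
Month 2: interest £55.17; balance after payment £5,750.86.
Closed form: n = −ln(1 − rB₀/P)/ln(1+r) = −ln(0.73664)/ln(1.00933) ≈ 32.901, so the balance reaches zero during payment 33.

33 payments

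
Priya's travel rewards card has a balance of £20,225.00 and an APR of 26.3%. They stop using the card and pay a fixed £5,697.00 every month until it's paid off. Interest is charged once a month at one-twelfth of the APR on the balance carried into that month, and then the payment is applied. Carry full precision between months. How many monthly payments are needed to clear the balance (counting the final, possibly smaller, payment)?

Monthly rate r = 26.3%/12 = 2.19167% = 0.0219167.
Recurrence: B ← B·(1+r) − £5,697.00.
Month 1: interest £443.26; balance after payment £14,971.26.
Month 2: interest £328.12; balance after payment £9,602.38.
Month 3: interest £210.45; balance after payment £4,115.84.
Month 4: interest £90.21; balance after payment £0.00.

4 payments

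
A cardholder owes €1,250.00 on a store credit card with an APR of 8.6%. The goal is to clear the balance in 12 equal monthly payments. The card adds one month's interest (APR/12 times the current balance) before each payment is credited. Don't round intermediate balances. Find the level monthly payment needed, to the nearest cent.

€109.08

Monthly rate r = 8.6%/12 = 0.716667% = 0.00716667.
Level-payment amortization: P = B₀·r / (1 − (1+r)^(−n)) = 1250.00·0.00716667 / (1 − 1.00717^(−12)).
Denominator 1 − (1+r)^(−12) = 0.0821242975.
P = 8.95833 / 0.0821242975 ≈ 109.08.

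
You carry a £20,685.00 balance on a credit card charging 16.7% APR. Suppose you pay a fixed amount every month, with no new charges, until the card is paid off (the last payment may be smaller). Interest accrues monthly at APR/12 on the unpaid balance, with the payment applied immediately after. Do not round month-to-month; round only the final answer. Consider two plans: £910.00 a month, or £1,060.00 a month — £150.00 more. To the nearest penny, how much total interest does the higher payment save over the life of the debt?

Monthly rate r = 16.7%/12 = 1.39167% = 0.0139167.
At £910.00/mo: n = ⌈−ln(1 − rB₀/P)/ln(1+r)⌉ = 28 payments (last £471.04); total interest = total paid − £20,685.00 = £4,356.04.
At £1,060.00/mo: 23 payments (last £983.02); total interest £3,618.02.
Interest saved = £4,356.04 − £3,618.02 = £738.02.

£738.02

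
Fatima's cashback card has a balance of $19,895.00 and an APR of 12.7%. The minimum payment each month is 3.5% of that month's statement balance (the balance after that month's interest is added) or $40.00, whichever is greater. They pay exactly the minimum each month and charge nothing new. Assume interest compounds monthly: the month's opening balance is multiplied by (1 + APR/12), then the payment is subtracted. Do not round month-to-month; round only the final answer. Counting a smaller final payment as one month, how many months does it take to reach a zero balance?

149 months

Monthly rate r = 12.7%/12 = 1.05833% = 0.0105833.
While 3.5% of the post-interest balance exceeds $40.00, each month B ← (B·(1+r))·(1 − 0.035), i.e. B shrinks by the factor (1+r)·0.965 = 0.97521.
This holds for months 1–115. Entering month 116 the balance is $1,109.63; 3.5% of the post-interest balance is now below $40.00, so the flat $40.00 minimum applies from here.
From month 116 a fixed $40.00 at rate r clears $1,109.63 in 34 more payments. Total: 115 + 34 = 149 months.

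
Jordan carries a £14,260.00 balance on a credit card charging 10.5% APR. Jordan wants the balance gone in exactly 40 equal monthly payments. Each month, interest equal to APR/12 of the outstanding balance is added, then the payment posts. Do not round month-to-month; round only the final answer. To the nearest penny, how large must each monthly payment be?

£424.06

Monthly rate r = 10.5%/12 = 0.875% = 0.00875.
Level-payment amortization: P = B₀·r / (1 − (1+r)^(−n)) = 14260.00·0.00875 / (1 − 1.00875^(−40)).
Denominator 1 − (1+r)^(−40) = 0.294238293.
P = 124.775 / 0.294238293 ≈ 424.06.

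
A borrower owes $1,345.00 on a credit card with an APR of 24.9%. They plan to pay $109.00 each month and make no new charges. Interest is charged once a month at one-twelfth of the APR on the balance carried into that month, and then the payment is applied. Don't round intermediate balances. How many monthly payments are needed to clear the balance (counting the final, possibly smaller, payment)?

15 months

Monthly rate r = 24.9%/12 = 2.075% = 0.02075.
Recurrence: B ← B·(1+r) − $109.00.
Month 1: interest $27.91; balance after payment $1,263.91.
Month 2: interest $26.23; balance after payment $1,181.13.
Closed form: n = −ln(1 − rB₀/P)/ln(1+r) = −ln(0.74396)/ln(1.02075) ≈ 14.401, so the balance reaches zero during payment 15.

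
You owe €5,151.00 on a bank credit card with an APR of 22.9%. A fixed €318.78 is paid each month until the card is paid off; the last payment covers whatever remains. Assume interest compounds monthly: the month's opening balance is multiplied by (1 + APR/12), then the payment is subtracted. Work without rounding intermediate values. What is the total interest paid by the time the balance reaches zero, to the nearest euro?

Monthly rate r = 22.9%/12 = 1.90833% = 0.0190833.
Payoff takes n = ⌈−ln(1 − rB₀/P)/ln(1+r)⌉ = ⌈19.504⌉ = 20 payments; the last is €161.28.
Total paid = 19·€318.78 + €161.28 = €6,218.10.
Total interest = total paid − principal = €6,218.10 − €5,151.00 = €1,067.10.

€1,067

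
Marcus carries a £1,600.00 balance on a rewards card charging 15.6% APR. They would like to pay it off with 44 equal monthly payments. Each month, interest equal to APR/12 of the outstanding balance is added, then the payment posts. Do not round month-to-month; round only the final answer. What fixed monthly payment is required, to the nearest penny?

£47.98

Monthly rate r = 15.6%/12 = 1.3% = 0.013.
Level-payment amortization: P = B₀·r / (1 − (1+r)^(−n)) = 1600.00·0.013 / (1 − 1.013^(−44)).
Denominator 1 − (1+r)^(−44) = 0.433520231.
P = 20.8 / 0.433520231 ≈ 47.98.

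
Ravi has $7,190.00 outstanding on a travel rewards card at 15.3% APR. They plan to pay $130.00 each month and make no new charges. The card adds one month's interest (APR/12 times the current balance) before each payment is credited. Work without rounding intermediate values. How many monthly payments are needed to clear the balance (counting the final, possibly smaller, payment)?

97 months

Monthly rate r = 15.3%/12 = 1.275% = 0.01275.
Recurrence: B ← B·(1+r) − $130.00.
Month 1: interest $91.67; balance after payment $7,151.67.
Month 2: interest $91.18; balance after payment $7,112.86.
Closed form: n = −ln(1 − rB₀/P)/ln(1+r) = −ln(0.29483)/ln(1.01275) ≈ 96.403, so the balance reaches zero during payment 97.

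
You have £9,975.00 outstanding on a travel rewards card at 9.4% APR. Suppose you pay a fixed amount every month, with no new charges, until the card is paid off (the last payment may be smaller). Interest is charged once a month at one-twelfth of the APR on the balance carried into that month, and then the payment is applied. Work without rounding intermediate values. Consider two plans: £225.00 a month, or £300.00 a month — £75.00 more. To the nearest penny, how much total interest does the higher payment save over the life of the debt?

Monthly rate r = 9.4%/12 = 0.783333% = 0.00783333.
At £225.00/mo: n = ⌈−ln(1 − rB₀/P)/ln(1+r)⌉ = 55 payments (last £151.63); total interest = total paid − £9,975.00 = £2,326.63.
At £300.00/mo: 39 payments (last £200.87); total interest £1,625.87.
Interest saved = £2,326.63 − £1,625.87 = £700.76.

£700.76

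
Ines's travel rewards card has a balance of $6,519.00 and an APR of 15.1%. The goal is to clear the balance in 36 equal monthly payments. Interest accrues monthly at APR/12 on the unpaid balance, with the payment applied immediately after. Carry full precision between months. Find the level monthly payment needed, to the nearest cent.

$226.30

Monthly rate r = 15.1%/12 = 1.25833% = 0.0125833.
Level-payment amortization: P = B₀·r / (1 − (1+r)^(−n)) = 6519.00·0.0125833 / (1 − 1.01258^(−36)).
Denominator 1 − (1+r)^(−36) = 0.362482506.
P = 82.0307 / 0.362482506 ≈ 226.30.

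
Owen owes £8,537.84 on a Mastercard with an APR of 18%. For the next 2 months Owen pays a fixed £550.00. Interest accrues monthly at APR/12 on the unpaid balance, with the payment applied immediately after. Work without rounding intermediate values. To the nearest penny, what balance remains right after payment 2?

£7,687.65

Monthly rate r = 18%/12 = 1.5% = 0.015.
Each month: B ← B·(1+r) − £550.00.
Month 1: interest £128.07; balance after payment £8,115.91.
Month 2: interest £121.74; balance after payment £7,687.65.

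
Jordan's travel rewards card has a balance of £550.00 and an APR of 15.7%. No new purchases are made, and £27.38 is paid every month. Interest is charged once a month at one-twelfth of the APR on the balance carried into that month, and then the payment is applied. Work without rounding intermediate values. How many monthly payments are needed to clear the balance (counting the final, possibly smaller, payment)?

Monthly rate r = 15.7%/12 = 1.30833% = 0.0130833.
Recurrence: B ← B·(1+r) − £27.38.
Month 1: interest £7.20; balance after payment £529.82.
Month 2: interest £6.93; balance after payment £509.37.
Closed form: n = −ln(1 − rB₀/P)/ln(1+r) = −ln(0.73719)/ln(1.01308) ≈ 23.458, so the balance reaches zero during payment 24.

24 payments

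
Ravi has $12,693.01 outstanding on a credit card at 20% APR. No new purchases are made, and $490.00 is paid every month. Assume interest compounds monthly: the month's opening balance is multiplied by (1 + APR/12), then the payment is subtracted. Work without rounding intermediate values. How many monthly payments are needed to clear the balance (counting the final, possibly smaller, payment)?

Monthly rate r = 20%/12 = 1.66667% = 0.0166667.
Recurrence: B ← B·(1+r) − $490.00.
Month 1: interest $211.55; balance after payment $12,414.56.
Month 2: interest $206.91; balance after payment $12,131.47.
Closed form: n = −ln(1 − rB₀/P)/ln(1+r) = −ln(0.56826)/ln(1.01667) ≈ 34.192, so the balance reaches zero during payment 35.

35 months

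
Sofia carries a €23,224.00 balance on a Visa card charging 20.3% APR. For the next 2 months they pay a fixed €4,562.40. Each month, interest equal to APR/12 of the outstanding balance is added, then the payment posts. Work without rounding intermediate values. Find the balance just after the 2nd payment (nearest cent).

€14,814.41

Monthly rate r = 20.3%/12 = 1.69167% = 0.0169167.
Each month: B ← B·(1+r) − €4,562.40.
Month 1: interest €392.87; balance after payment €19,054.47.
Month 2: interest €322.34; balance after payment €14,814.41.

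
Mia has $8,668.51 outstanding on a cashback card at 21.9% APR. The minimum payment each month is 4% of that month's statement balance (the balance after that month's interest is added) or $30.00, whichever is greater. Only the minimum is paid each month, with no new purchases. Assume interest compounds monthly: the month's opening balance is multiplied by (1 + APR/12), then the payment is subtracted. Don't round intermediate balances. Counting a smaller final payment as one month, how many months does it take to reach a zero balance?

142 months

Monthly rate r = 21.9%/12 = 1.825% = 0.01825.
While 4% of the post-interest balance exceeds $30.00, each month B ← (B·(1+r))·(1 − 0.04), i.e. B shrinks by the factor (1+r)·0.96 = 0.97752.
This holds for months 1–109. Entering month 110 the balance is $727.18; 4% of the post-interest balance is now below $30.00, so the flat $30.00 minimum applies from here.
From month 110 a fixed $30.00 at rate r clears $727.18 in 33 more payments. Total: 109 + 33 = 142 months.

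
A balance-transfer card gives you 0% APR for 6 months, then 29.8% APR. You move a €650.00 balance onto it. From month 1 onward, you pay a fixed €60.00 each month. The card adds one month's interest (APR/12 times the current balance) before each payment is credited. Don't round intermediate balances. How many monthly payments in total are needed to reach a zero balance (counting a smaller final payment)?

12 payments

Promo months 1–6 at r₀ = 0%/12 = 0; months 7+ at r₁ = 29.8%/12 = 0.0248333.
After month 6 (no interest yet): B = €650.00 − 6·€60.00 = €290.00.
Then at r₁ with €60.00/mo: n₂ = −ln(1 − r₁·B/P)/ln(1+r₁) ≈ 5.21 → 6 more payments.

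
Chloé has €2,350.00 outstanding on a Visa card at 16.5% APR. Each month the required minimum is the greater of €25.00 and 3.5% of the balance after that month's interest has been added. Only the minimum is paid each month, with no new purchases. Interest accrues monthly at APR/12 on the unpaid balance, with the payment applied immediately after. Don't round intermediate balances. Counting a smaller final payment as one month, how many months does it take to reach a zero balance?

91 months

Monthly rate r = 16.5%/12 = 1.375% = 0.01375.
While 3.5% of the post-interest balance exceeds €25.00, each month B ← (B·(1+r))·(1 − 0.035), i.e. B shrinks by the factor (1+r)·0.965 = 0.97827.
This holds for months 1–55. Entering month 56 the balance is €701.89; 3.5% of the post-interest balance is now below €25.00, so the flat €25.00 minimum applies from here.
From month 56 a fixed €25.00 at rate r clears €701.89 in 36 more payments. Total: 55 + 36 = 91 months.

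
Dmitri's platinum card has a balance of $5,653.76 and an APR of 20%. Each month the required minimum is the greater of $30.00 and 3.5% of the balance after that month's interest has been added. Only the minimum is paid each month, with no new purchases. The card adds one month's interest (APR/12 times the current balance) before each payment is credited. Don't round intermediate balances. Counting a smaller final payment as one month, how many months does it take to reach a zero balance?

Monthly rate r = 20%/12 = 1.66667% = 0.0166667.
While 3.5% of the post-interest balance exceeds $30.00, each month B ← (B·(1+r))·(1 − 0.035), i.e. B shrinks by the factor (1+r)·0.965 = 0.98108.
This holds for months 1–100. Entering month 101 the balance is $837.39; 3.5% of the post-interest balance is now below $30.00, so the flat $30.00 minimum applies from here.
From month 101 a fixed $30.00 at rate r clears $837.39 in 38 more payments. Total: 100 + 38 = 138 months.

138 months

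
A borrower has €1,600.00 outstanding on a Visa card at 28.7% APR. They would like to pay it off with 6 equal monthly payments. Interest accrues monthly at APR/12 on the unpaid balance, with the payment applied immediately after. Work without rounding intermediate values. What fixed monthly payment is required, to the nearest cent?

€289.43

Monthly rate r = 28.7%/12 = 2.39167% = 0.0239167.
Level-payment amortization: P = B₀·r / (1 − (1+r)^(−n)) = 1600.00·0.0239167 / (1 − 1.02392^(−6)).
Denominator 1 − (1+r)^(−6) = 0.132214625.
P = 38.2667 / 0.132214625 ≈ 289.43.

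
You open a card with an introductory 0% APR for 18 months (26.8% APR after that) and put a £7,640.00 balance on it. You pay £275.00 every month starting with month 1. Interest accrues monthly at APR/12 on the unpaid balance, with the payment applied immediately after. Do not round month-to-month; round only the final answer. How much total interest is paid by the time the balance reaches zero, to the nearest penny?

£379.31

Promo months 1–18 at r₀ = 0%/12 = 0; months 19+ at r₁ = 26.8%/12 = 0.0223333.
After month 18 (no interest yet): B = £7,640.00 − 18·£275.00 = £2,690.00.
Then at r₁ with £275.00/mo: n₂ = −ln(1 − r₁·B/P)/ln(1+r₁) ≈ 11.16 → 12 more payments.
Total paid = 29·£275.00 + £44.31 = £8,019.31; interest = £8,019.31 − £7,640.00 = £379.31.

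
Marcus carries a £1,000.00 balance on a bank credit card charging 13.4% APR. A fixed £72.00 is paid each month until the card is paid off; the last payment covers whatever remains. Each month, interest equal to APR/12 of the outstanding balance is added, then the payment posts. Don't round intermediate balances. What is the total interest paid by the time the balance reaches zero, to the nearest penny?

£92.74

Monthly rate r = 13.4%/12 = 1.11667% = 0.0111667.
Payoff takes n = ⌈−ln(1 − rB₀/P)/ln(1+r)⌉ = ⌈15.176⌉ = 16 payments; the last is £12.74.
Total paid = 15·£72.00 + £12.74 = £1,092.74.
Total interest = total paid − principal = £1,092.74 − £1,000.00 = £92.74.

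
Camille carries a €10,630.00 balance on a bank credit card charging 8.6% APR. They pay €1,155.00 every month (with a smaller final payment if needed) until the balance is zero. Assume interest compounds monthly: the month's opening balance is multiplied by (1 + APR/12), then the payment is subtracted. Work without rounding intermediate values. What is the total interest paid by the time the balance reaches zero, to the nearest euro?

Monthly rate r = 8.6%/12 = 0.716667% = 0.00716667.
Payoff takes n = ⌈−ln(1 − rB₀/P)/ln(1+r)⌉ = ⌈9.555⌉ = 10 payments; the last is €642.16.
Total paid = 9·€1,155.00 + €642.16 = €11,037.16.
Total interest = total paid − principal = €11,037.16 − €10,630.00 = €407.16.

€407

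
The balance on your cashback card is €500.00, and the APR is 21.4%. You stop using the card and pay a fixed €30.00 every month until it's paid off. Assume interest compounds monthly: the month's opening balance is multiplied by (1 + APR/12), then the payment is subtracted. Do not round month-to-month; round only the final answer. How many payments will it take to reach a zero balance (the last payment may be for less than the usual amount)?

Monthly rate r = 21.4%/12 = 1.78333% = 0.0178333.
Recurrence: B ← B·(1+r) − €30.00.
Month 1: interest €8.92; balance after payment €478.92.
Month 2: interest €8.54; balance after payment €457.46.
Closed form: n = −ln(1 − rB₀/P)/ln(1+r) = −ln(0.70278)/ln(1.01783) ≈ 19.954, so the balance reaches zero during payment 20.

20 payments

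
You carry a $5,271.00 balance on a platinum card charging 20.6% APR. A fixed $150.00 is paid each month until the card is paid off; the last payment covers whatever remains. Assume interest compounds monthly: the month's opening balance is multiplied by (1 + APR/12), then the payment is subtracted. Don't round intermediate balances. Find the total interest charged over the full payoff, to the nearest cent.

$2,875.82

Monthly rate r = 20.6%/12 = 1.71667% = 0.0171667.
Payoff takes n = ⌈−ln(1 − rB₀/P)/ln(1+r)⌉ = ⌈54.310⌉ = 55 payments; the last is $46.82.
Total paid = 54·$150.00 + $46.82 = $8,146.82.
Total interest = total paid − principal = $8,146.82 − $5,271.00 = $2,875.82.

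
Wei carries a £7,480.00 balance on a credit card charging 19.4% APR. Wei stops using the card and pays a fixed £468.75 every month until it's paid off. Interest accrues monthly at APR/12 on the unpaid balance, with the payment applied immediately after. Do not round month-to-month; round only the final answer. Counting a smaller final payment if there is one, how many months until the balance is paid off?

19 payments

Monthly rate r = 19.4%/12 = 1.61667% = 0.0161667.
Recurrence: B ← B·(1+r) − £468.75.
Month 1: interest £120.93; balance after payment £7,132.18.
Month 2: interest £115.30; balance after payment £6,778.73.
Closed form: n = −ln(1 − rB₀/P)/ln(1+r) = −ln(0.74202)/ln(1.01617) ≈ 18.605, so the balance reaches zero during payment 19.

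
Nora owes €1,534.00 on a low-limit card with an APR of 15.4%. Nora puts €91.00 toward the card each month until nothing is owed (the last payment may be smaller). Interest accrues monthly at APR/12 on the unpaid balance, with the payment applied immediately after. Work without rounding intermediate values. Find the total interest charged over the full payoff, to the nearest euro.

Monthly rate r = 15.4%/12 = 1.28333% = 0.0128333.
Payoff takes n = ⌈−ln(1 − rB₀/P)/ln(1+r)⌉ = ⌈19.117⌉ = 20 payments; the last is €10.69.
Total paid = 19·€91.00 + €10.69 = €1,739.69.
Total interest = total paid − principal = €1,739.69 − €1,534.00 = €205.69.

€206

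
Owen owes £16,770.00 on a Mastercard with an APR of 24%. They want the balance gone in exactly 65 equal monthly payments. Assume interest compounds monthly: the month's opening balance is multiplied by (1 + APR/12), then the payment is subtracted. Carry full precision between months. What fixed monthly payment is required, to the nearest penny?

£463.29

Monthly rate r = 24%/12 = 2% = 0.02.
Level-payment amortization: P = B₀·r / (1 − (1+r)^(−n)) = 16770.00·0.02 / (1 − 1.02^(−65)).
Denominator 1 − (1+r)^(−65) = 0.723949311.
P = 335.4 / 0.723949311 ≈ 463.29.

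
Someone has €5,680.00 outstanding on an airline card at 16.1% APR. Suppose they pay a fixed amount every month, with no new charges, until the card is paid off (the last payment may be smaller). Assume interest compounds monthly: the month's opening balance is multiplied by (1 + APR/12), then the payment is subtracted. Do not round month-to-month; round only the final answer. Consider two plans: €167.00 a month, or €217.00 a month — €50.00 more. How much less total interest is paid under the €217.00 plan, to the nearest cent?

Monthly rate r = 16.1%/12 = 1.34167% = 0.0134167.
At €167.00/mo: n = ⌈−ln(1 − rB₀/P)/ln(1+r)⌉ = 46 payments (last €121.42); total interest = total paid − €5,680.00 = €1,956.42.
At €217.00/mo: 33 payments (last €100.10); total interest €1,364.10.
Interest saved = €1,956.42 − €1,364.10 = €592.32.

€592.32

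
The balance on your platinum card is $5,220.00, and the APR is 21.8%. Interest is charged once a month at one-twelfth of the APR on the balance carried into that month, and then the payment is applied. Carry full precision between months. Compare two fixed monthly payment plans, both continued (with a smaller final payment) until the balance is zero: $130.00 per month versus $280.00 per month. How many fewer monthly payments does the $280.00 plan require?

Monthly rate r = 21.8%/12 = 1.81667% = 0.0181667.
At $130.00/mo: n = ⌈−ln(1 − rB₀/P)/ln(1+r)⌉ = 73 payments (last $80.28); total interest = total paid − $5,220.00 = $4,220.28.
At $280.00/mo: 23 payments (last $271.24); total interest $1,211.24.
Payments saved = 73 − 23 = 50.

50 fewer payments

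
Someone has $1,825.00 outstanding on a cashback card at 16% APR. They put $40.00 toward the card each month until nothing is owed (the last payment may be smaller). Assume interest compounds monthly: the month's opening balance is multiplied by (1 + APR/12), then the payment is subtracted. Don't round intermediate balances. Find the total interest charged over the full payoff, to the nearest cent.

$1,005.79

Monthly rate r = 16%/12 = 1.33333% = 0.0133333.
Payoff takes n = ⌈−ln(1 − rB₀/P)/ln(1+r)⌉ = ⌈70.768⌉ = 71 payments; the last is $30.79.
Total paid = 70·$40.00 + $30.79 = $2,830.79.
Total interest = total paid − principal = $2,830.79 − $1,825.00 = $1,005.79.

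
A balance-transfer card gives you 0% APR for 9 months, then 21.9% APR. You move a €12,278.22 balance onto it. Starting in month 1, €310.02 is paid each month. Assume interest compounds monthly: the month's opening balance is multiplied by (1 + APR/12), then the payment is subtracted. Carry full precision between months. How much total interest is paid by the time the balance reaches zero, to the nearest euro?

Promo months 1–9 at r₀ = 0%/12 = 0; months 10+ at r₁ = 21.9%/12 = 0.01825.
After month 9 (no interest yet): B = €12,278.22 − 9·€310.02 = €9,488.04.
Then at r₁ with €310.02/mo: n₂ = −ln(1 − r₁·B/P)/ln(1+r₁) ≈ 45.21 → 46 more payments.
Total paid = 54·€310.02 + €65.75 = €16,806.83; interest = €16,806.83 − €12,278.22 = €4,528.61.

€4,529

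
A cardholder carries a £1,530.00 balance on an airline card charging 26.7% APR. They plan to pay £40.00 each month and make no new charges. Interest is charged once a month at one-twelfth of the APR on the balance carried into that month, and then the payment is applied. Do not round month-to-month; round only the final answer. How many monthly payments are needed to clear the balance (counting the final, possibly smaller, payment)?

Monthly rate r = 26.7%/12 = 2.225% = 0.02225.
Recurrence: B ← B·(1+r) − £40.00.
Month 1: interest £34.04; balance after payment £1,524.04.
Month 2: interest £33.91; balance after payment £1,517.95.
Closed form: n = −ln(1 − rB₀/P)/ln(1+r) = −ln(0.14894)/ln(1.02225) ≈ 86.532, so the balance reaches zero during payment 87.

87 months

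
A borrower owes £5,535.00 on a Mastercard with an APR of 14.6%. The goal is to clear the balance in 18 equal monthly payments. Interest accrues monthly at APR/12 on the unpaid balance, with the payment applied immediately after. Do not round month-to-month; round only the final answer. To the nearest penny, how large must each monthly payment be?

£344.26

Monthly rate r = 14.6%/12 = 1.21667% = 0.0121667.
Level-payment amortization: P = B₀·r / (1 − (1+r)^(−n)) = 5535.00·0.0121667 / (1 − 1.01217^(−18)).
Denominator 1 − (1+r)^(−18) = 0.195615957.
P = 67.3425 / 0.195615957 ≈ 344.26.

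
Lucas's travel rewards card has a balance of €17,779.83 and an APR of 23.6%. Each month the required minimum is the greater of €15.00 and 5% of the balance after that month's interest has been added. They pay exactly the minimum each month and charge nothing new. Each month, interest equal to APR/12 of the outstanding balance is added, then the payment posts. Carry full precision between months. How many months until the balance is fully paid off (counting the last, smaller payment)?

154 months

Monthly rate r = 23.6%/12 = 1.96667% = 0.0196667.
While 5% of the post-interest balance exceeds €15.00, each month B ← (B·(1+r))·(1 − 0.05), i.e. B shrinks by the factor (1+r)·0.95 = 0.96868.
This holds for months 1–129. Entering month 130 the balance is €293.35; 5% of the post-interest balance is now below €15.00, so the flat €15.00 minimum applies from here.
From month 130 a fixed €15.00 at rate r clears €293.35 in 25 more payments. Total: 129 + 25 = 154 months.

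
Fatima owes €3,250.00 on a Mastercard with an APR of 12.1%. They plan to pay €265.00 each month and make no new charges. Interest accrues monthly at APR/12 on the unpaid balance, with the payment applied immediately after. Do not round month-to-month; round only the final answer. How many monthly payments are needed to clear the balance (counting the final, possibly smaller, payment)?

Monthly rate r = 12.1%/12 = 1.00833% = 0.0100833.
Recurrence: B ← B·(1+r) − €265.00.
Month 1: interest €32.77; balance after payment €3,017.77.
Month 2: interest €30.43; balance after payment €2,783.20.
Closed form: n = −ln(1 − rB₀/P)/ln(1+r) = −ln(0.87634)/ln(1.01008) ≈ 13.157, so the balance reaches zero during payment 14.

14 payments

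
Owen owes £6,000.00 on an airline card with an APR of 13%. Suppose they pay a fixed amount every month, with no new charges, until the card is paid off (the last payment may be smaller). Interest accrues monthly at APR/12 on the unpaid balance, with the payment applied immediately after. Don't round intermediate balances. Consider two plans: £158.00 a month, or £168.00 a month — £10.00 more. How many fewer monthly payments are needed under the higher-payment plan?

Monthly rate r = 13%/12 = 1.08333% = 0.0108333.
At £158.00/mo: n = ⌈−ln(1 − rB₀/P)/ln(1+r)⌉ = 50 payments (last £29.71); total interest = total paid − £6,000.00 = £1,771.71.
At £168.00/mo: 46 payments (last £68.15); total interest £1,628.15.
Payments saved = 50 − 46 = 4.

4 fewer payments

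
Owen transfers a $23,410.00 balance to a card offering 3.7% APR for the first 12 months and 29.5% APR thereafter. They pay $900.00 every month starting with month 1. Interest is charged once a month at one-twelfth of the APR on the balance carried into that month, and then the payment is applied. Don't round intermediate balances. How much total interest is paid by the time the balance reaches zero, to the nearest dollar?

$4,132

Promo months 1–12 at r₀ = 3.7%/12 = 0.00308333; months 13+ at r₁ = 29.5%/12 = 0.0245833.
After month 12: iterate B ← B·(1+r₀) − $900.00 for 12 months → $13,305.97.
Then at r₁ with $900.00/mo: n₂ = −ln(1 − r₁·B/P)/ln(1+r₁) ≈ 18.60 → 19 more payments.
Total paid = 30·$900.00 + $541.59 = $27,541.59; interest = $27,541.59 − $23,410.00 = $4,131.59.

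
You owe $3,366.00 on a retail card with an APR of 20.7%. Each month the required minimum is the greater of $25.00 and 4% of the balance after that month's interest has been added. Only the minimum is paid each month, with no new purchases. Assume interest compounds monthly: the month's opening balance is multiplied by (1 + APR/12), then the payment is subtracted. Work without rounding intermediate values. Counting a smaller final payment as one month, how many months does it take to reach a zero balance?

Monthly rate r = 20.7%/12 = 1.725% = 0.01725.
While 4% of the post-interest balance exceeds $25.00, each month B ← (B·(1+r))·(1 − 0.04), i.e. B shrinks by the factor (1+r)·0.96 = 0.97656.
This holds for months 1–72. Entering month 73 the balance is $610.15; 4% of the post-interest balance is now below $25.00, so the flat $25.00 minimum applies from here.
From month 73 a fixed $25.00 at rate r clears $610.15 in 32 more payments. Total: 72 + 32 = 104 months.

104 months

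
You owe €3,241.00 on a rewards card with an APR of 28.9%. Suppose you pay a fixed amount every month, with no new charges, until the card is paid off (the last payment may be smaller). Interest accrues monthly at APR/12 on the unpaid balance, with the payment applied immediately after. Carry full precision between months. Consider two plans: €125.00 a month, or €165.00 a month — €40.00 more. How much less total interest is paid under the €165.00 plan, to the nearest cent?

Monthly rate r = 28.9%/12 = 2.40833% = 0.0240833.
At €125.00/mo: n = ⌈−ln(1 − rB₀/P)/ln(1+r)⌉ = 42 payments (last €19.12); total interest = total paid − €3,241.00 = €1,903.12.
At €165.00/mo: 27 payments (last €152.08); total interest €1,201.08.
Interest saved = €1,903.12 − €1,201.08 = €702.04.

€702.04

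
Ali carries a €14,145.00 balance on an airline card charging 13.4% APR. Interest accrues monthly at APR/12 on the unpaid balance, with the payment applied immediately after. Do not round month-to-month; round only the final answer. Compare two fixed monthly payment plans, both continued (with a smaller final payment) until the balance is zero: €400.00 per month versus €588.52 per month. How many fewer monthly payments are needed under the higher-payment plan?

Monthly rate r = 13.4%/12 = 1.11667% = 0.0111667.
At €400.00/mo: n = ⌈−ln(1 − rB₀/P)/ln(1+r)⌉ = 46 payments (last €94.61); total interest = total paid − €14,145.00 = €3,949.61.
At €588.52/mo: 29 payments (last €83.76); total interest €2,417.32.
Payments saved = 46 − 29 = 17.

17 fewer payments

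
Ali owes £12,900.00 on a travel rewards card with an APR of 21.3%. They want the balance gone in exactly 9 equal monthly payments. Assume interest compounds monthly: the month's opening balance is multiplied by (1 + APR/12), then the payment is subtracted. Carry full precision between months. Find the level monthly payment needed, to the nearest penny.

£1,563.52

Monthly rate r = 21.3%/12 = 1.775% = 0.01775.
Level-payment amortization: P = B₀·r / (1 − (1+r)^(−n)) = 12900.00·0.01775 / (1 − 1.01775^(−9)).
Denominator 1 − (1+r)^(−9) = 0.146447968.
P = 228.975 / 0.146447968 ≈ 1563.52.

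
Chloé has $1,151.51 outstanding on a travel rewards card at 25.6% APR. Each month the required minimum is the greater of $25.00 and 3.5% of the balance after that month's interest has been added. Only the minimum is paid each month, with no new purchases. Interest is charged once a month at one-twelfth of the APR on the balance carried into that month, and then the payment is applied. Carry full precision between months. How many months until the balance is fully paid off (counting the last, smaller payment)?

Monthly rate r = 25.6%/12 = 2.13333% = 0.0213333.
While 3.5% of the post-interest balance exceeds $25.00, each month B ← (B·(1+r))·(1 − 0.035), i.e. B shrinks by the factor (1+r)·0.965 = 0.98559.
This holds for months 1–35. Entering month 36 the balance is $692.77; 3.5% of the post-interest balance is now below $25.00, so the flat $25.00 minimum applies from here.
From month 36 a fixed $25.00 at rate r clears $692.77 in 43 more payments. Total: 35 + 43 = 78 months.

78 months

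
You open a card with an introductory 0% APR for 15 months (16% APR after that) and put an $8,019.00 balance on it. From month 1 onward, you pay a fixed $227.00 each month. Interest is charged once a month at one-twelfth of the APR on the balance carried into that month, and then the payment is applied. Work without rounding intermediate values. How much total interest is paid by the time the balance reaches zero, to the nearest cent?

$803.57

Promo months 1–15 at r₀ = 0%/12 = 0; months 16+ at r₁ = 16%/12 = 0.0133333.
After month 15 (no interest yet): B = $8,019.00 − 15·$227.00 = $4,614.00.
Then at r₁ with $227.00/mo: n₂ = −ln(1 − r₁·B/P)/ln(1+r₁) ≈ 23.87 → 24 more payments.
Total paid = 38·$227.00 + $196.57 = $8,822.57; interest = $8,822.57 − $8,019.00 = $803.57.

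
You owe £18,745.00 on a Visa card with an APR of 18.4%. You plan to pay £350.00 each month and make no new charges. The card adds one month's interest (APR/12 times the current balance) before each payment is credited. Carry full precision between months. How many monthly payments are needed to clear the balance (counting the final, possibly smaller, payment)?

Monthly rate r = 18.4%/12 = 1.53333% = 0.0153333.
Recurrence: B ← B·(1+r) − £350.00.
Month 1: interest £287.42; balance after payment £18,682.42.
Month 2: interest £286.46; balance after payment £18,618.89.
Closed form: n = −ln(1 − rB₀/P)/ln(1+r) = −ln(0.17879)/ln(1.01533) ≈ 113.133, so the balance reaches zero during payment 114.

114 payments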